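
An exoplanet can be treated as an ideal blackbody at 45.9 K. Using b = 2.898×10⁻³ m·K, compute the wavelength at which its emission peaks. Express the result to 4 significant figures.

λ_max ≈ 63.14 μm

Wien's displacement law: λ_max = b/T = (2.898×10⁻³ m·K)/(45.9 K) = 6.3137×10⁻⁵ m.
That is 63.14 μm, in the infrared range.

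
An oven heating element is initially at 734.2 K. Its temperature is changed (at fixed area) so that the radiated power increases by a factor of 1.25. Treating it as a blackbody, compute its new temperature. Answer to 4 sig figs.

P ∝ T⁴, so T₂/T₁ = (P₂/P₁)^(1/4) = (1.25)^(1/4) = 1.05737.
T₂ = 734.2 × 1.05737 = 776.3 K.

T₂ ≈ 776.3 K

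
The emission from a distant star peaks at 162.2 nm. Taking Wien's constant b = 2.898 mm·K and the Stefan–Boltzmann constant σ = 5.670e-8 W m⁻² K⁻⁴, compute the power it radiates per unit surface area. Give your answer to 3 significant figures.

I ≈ 5.78×10⁹ W/m²

Wien's law: T = b/λ_max = 2.898×10⁻³/1.622×10⁻⁷ = 17866.8 K.
Then I = σT⁴ = 5.670×10⁻⁸×(17866.8)⁴ = 5.78×10⁹ W/m².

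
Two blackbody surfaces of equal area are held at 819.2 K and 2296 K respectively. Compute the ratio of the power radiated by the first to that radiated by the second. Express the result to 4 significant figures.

With equal areas, P₁/P₂ = (T₁/T₂)⁴ = (819.2/2296)⁴ = 0.01621.

P₁/P₂ ≈ 0.01621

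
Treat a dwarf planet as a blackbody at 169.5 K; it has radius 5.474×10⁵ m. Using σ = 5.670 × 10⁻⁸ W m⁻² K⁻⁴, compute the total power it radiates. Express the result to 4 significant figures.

P ≈ 1.762×10¹⁴ W

Surface area A = 4πR² = 4π(5.474×10⁵ m)² = 3.76547×10¹² m².
P = σAT⁴ = 5.670×10⁻⁸ × 3.76547×10¹² × (169.5)⁴ = 1.762×10¹⁴ W.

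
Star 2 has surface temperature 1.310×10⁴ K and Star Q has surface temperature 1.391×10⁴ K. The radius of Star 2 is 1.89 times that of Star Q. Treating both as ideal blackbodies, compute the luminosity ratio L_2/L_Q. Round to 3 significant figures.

L ∝ R²T⁴, so L_2/L_Q = (R_2/R_Q)²(T_2/T_Q)⁴ = (1.89)² × (1.310×10⁴/1.391×10⁴)⁴ = 3.5721 × 0.786641 = 2.81.

L_2/L_Q ≈ 2.81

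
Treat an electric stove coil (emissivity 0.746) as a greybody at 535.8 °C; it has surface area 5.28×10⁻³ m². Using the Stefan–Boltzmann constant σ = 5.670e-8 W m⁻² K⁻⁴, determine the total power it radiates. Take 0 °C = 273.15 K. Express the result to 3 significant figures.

T = 535.8 °C + 273.15 = 808.95 K.
Area A = 5.28×10⁻³ m².
P = εσAT⁴ = 0.746 × 5.670×10⁻⁸ × 5.28×10⁻³ × (808.95)⁴ = 95.6 W.

P ≈ 95.6 W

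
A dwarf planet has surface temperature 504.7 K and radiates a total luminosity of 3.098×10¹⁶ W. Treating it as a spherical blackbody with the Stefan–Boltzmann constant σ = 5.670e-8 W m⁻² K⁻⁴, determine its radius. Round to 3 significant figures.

R ≈ 8.19×10⁵ m

L = 4πR²σT⁴ ⇒ R = √(L/(4πσT⁴)).
σT⁴ = 3678.89 W/m², so R = √(3.098×10¹⁶/(4π×3678.89)) = 8.19×10⁵ m.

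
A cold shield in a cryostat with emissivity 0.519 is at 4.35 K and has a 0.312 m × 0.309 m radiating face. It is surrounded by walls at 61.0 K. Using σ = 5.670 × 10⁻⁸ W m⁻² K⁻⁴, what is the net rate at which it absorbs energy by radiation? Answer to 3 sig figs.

Net gain ≈ 0.0393 W

Area A = 0.312 × 0.309 = 0.096408 m².
Net radiated power P_net = εσA(T⁴ − T₀⁴) = 0.519×5.670×10⁻⁸×0.096408×(4.35⁴ − 61.0⁴).
T⁴ − T₀⁴ = 358.061 − 1.38458×10⁷ = -1.38454×10⁷ K⁴, so P_net = -0.0393 W — negative, meaning a net gain of 0.0393 W.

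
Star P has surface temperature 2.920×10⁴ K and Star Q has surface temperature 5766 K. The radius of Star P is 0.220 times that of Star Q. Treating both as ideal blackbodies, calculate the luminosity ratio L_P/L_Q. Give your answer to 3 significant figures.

L_P/L_Q ≈ 31.8

L ∝ R²T⁴, so L_P/L_Q = (R_P/R_Q)²(T_P/T_Q)⁴ = (0.220)² × (2.920×10⁴/5766)⁴ = 0.0484 × 657.708 = 31.8.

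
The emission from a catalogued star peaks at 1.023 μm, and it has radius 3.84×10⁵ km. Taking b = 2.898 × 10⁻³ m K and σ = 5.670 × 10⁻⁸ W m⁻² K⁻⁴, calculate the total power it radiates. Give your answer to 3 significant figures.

P ≈ 6.77×10²⁴ W

Wien's law: T = b/λ_max = 2.898×10⁻³/1.023×10⁻⁶ = 2832.84 K.
Surface area A = 4πR² = 4π(3.84×10⁸ m)² = 1.85299×10¹⁸ m².
Then P = σAT⁴ = 5.670×10⁻⁸×1.85299×10¹⁸×(2832.84)⁴ = 6.77×10²⁴ W.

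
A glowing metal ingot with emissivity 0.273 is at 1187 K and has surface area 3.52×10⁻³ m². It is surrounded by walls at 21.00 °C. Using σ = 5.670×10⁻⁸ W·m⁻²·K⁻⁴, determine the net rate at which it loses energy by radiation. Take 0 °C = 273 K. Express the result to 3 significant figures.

Net loss ≈ 108 W

Surroundings: T = 21.00 °C + 273 = 294.00 K.
Area A = 3.52×10⁻³ m².
Net radiated power P_net = εσA(T⁴ − T₀⁴) = 0.273×5.670×10⁻⁸×3.52×10⁻³×(1187⁴ − 294.00⁴).
T⁴ − T₀⁴ = 1.98519×10¹² − 7.47118×10⁹ = 1.97772×10¹² K⁴, so P_net = 108 W.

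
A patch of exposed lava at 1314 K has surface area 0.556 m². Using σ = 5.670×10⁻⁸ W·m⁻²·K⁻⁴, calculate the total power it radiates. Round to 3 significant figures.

Area A = 0.556 m².
P = σAT⁴ = 5.670×10⁻⁸ × 0.556 × (1314)⁴ = 9.40×10⁴ W.

P ≈ 9.40×10⁴ W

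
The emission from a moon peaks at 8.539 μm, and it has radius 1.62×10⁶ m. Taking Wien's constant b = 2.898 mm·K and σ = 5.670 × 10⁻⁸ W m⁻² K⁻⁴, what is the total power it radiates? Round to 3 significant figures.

P ≈ 2.48×10¹⁶ W

Wien's law: T = b/λ_max = 2.898×10⁻³/8.539×10⁻⁶ = 339.384 K.
Surface area A = 4πR² = 4π(1.62×10⁶ m)² = 3.29792×10¹³ m².
Then P = σAT⁴ = 5.670×10⁻⁸×3.29792×10¹³×(339.384)⁴ = 2.48×10¹⁶ W.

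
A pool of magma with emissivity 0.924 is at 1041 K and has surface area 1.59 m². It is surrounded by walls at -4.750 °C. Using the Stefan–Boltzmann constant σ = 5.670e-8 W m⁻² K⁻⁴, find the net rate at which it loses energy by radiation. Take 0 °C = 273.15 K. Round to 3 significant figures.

Net loss ≈ 9.74×10⁴ W

Surroundings: T = -4.750 °C + 273.15 = 268.400 K.
Area A = 1.59 m².
Net radiated power P_net = εσA(T⁴ − T₀⁴) = 0.924×5.670×10⁻⁸×1.59×(1041⁴ − 268.400⁴).
T⁴ − T₀⁴ = 1.17436×10¹² − 5.18955×10⁹ = 1.16917×10¹² K⁴, so P_net = 9.74×10⁴ W.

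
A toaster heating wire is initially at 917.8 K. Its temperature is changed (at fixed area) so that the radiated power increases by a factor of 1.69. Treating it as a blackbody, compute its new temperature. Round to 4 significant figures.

P ∝ T⁴, so T₂/T₁ = (P₂/P₁)^(1/4) = (1.69)^(1/4) = 1.14018.
T₂ = 917.8 × 1.14018 = 1046 K.

T₂ ≈ 1046 K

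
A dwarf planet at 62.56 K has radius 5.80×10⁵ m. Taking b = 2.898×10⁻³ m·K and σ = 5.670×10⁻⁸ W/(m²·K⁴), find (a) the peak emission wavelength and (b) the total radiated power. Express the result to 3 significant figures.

(a) λ_max = b/T = 2.898×10⁻³/62.56 = 4.632×10⁻⁵ m = 46.3 μm.
Surface area A = 4πR² = 4π(5.80×10⁵ m)² = 4.22733×10¹² m².
(b) P = σAT⁴ = 5.670×10⁻⁸×4.22733×10¹²×(62.56)⁴ = 3.67×10¹² W.

λ_max ≈ 46.3 μm; P ≈ 3.67×10¹² W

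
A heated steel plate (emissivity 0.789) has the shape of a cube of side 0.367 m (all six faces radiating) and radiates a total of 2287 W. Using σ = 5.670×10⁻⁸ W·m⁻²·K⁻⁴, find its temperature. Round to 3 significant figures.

Area A = 6s² = 6×(0.367 m)² = 0.808134 m².
P = εσAT⁴ ⇒ T = (P/(εσA))^(1/4) = (2287/(0.789×5.670×10⁻⁸×0.808134))^(1/4) = 502 K.

T ≈ 502 K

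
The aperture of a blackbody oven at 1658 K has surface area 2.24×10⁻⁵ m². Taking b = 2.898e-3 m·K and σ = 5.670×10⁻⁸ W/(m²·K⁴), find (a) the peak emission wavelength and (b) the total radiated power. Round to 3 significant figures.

λ_max ≈ 1.75×10³ nm; P ≈ 9.60 W

(a) λ_max = b/T = 2.898×10⁻³/1658 = 1.748×10⁻⁶ m = 1.75×10³ nm.
Area A = 2.24×10⁻⁵ m².
(b) P = σAT⁴ = 5.670×10⁻⁸×2.24×10⁻⁵×(1658)⁴ = 9.60 W.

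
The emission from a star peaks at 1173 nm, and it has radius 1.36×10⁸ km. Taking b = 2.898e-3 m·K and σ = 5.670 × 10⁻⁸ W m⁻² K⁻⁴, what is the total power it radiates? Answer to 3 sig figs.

Wien's law: T = b/λ_max = 2.898×10⁻³/1.173×10⁻⁶ = 2470.59 K.
Surface area A = 4πR² = 4π(1.36×10¹¹ m)² = 2.32428×10²³ m².
Then P = σAT⁴ = 5.670×10⁻⁸×2.32428×10²³×(2470.59)⁴ = 4.91×10²⁹ W.

P ≈ 4.91×10²⁹ W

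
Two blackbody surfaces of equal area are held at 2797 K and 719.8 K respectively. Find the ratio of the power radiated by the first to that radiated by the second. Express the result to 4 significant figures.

P₁/P₂ ≈ 228.0

With equal areas, P₁/P₂ = (T₁/T₂)⁴ = (2797/719.8)⁴ = 228.0.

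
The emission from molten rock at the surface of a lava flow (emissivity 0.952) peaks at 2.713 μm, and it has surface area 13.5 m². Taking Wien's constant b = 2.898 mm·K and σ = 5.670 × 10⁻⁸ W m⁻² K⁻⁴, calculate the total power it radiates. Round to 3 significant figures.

Wien's law: T = b/λ_max = 2.898×10⁻³/2.713×10⁻⁶ = 1068.19 K.
Area A = 13.5 m².
Then P = εσAT⁴ = 0.952×5.670×10⁻⁸×13.5×(1068.19)⁴ = 9.49×10⁵ W.

P ≈ 9.49×10⁵ W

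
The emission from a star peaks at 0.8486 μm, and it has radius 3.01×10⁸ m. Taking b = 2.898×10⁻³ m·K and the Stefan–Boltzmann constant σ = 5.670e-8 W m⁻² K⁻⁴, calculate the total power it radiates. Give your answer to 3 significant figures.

P ≈ 8.78×10²⁴ W

Wien's law: T = b/λ_max = 2.898×10⁻³/8.486×10⁻⁷ = 3415.04 K.
Surface area A = 4πR² = 4π(3.01×10⁸ m)² = 1.13853×10¹⁸ m².
Then P = σAT⁴ = 5.670×10⁻⁸×1.13853×10¹⁸×(3415.04)⁴ = 8.78×10²⁴ W.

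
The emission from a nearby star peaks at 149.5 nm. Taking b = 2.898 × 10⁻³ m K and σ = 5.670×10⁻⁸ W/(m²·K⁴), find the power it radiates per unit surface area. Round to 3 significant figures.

Wien's law: T = b/λ_max = 2.898×10⁻³/1.495×10⁻⁷ = 19384.6 K.
Then I = σT⁴ = 5.670×10⁻⁸×(19384.6)⁴ = 8.01×10⁹ W/m².

I ≈ 8.01×10⁹ W/m²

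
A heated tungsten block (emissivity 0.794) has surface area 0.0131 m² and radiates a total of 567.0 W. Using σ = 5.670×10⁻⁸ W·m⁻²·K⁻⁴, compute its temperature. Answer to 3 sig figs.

T ≈ 990 K

Area A = 0.0131 m².
P = εσAT⁴ ⇒ T = (P/(εσA))^(1/4) = (567.0/(0.794×5.670×10⁻⁸×0.0131))^(1/4) = 990 K.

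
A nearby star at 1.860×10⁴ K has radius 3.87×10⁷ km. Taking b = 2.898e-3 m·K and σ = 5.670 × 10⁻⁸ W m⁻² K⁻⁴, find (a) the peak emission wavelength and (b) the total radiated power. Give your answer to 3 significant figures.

λ_max ≈ 156 nm; P ≈ 1.28×10³² W

(a) λ_max = b/T = 2.898×10⁻³/1.860×10⁴ = 1.558×10⁻⁷ m = 156 nm.
Surface area A = 4πR² = 4π(3.87×10¹⁰ m)² = 1.88205×10²² m².
(b) P = σAT⁴ = 5.670×10⁻⁸×1.88205×10²²×(1.860×10⁴)⁴ = 1.28×10³² W.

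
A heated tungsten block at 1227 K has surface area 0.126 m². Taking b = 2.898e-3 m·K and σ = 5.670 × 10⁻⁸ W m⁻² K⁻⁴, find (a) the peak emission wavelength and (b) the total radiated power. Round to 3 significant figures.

λ_max ≈ 2.36 μm; P ≈ 1.62×10⁴ W

(a) λ_max = b/T = 2.898×10⁻³/1227 = 2.362×10⁻⁶ m = 2.36 μm.
Area A = 0.126 m².
(b) P = σAT⁴ = 5.670×10⁻⁸×0.126×(1227)⁴ = 1.62×10⁴ W.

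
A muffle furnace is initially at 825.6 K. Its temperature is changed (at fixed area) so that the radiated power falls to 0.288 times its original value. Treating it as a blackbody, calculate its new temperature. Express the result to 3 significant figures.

P ∝ T⁴, so T₂/T₁ = (P₂/P₁)^(1/4) = (0.288)^(1/4) = 0.732568.
T₂ = 825.6 × 0.732568 = 605 K.

T₂ ≈ 605 K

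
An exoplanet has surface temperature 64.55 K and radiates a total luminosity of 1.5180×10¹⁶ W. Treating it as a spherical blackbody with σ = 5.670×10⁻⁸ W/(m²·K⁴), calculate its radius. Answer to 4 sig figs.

R ≈ 3.503×10⁷ m

L = 4πR²σT⁴ ⇒ R = √(L/(4πσT⁴)).
σT⁴ = 0.984392 W/m², so R = √(1.5180×10¹⁶/(4π×0.984392)) = 3.503×10⁷ m.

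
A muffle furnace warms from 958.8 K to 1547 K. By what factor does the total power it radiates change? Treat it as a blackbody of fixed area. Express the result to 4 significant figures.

P ∝ T⁴, so P₂/P₁ = (T₂/T₁)⁴ = (1547/958.8)⁴ = (1.61348)⁴ = 6.777.

P₂/P₁ ≈ 6.777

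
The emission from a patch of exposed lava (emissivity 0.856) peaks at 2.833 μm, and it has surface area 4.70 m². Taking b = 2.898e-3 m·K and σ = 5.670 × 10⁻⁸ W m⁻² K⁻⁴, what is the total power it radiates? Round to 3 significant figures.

Wien's law: T = b/λ_max = 2.898×10⁻³/2.833×10⁻⁶ = 1022.94 K.
Area A = 4.70 m².
Then P = εσAT⁴ = 0.856×5.670×10⁻⁸×4.70×(1022.94)⁴ = 2.50×10⁵ W.

P ≈ 2.50×10⁵ W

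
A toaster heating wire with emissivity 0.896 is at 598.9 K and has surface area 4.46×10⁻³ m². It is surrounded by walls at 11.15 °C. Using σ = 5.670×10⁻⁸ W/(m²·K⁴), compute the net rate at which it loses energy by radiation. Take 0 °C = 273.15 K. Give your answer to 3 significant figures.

Net loss ≈ 27.7 W

Surroundings: T = 11.15 °C + 273.15 = 284.30 K.
Area A = 4.46×10⁻³ m².
Net radiated power P_net = εσA(T⁴ − T₀⁴) = 0.896×5.670×10⁻⁸×4.46×10⁻³×(598.9⁴ − 284.30⁴).
T⁴ − T₀⁴ = 1.28652×10¹¹ − 6.53292×10⁹ = 1.22119×10¹¹ K⁴, so P_net = 27.7 W.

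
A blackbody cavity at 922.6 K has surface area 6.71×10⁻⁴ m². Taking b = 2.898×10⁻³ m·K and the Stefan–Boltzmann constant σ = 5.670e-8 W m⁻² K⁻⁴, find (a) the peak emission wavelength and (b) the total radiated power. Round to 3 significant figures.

λ_max ≈ 3.14 μm; P ≈ 27.6 W

(a) λ_max = b/T = 2.898×10⁻³/922.6 = 3.141×10⁻⁶ m = 3.14 μm.
Area A = 6.71×10⁻⁴ m².
(b) P = σAT⁴ = 5.670×10⁻⁸×6.71×10⁻⁴×(922.6)⁴ = 27.6 W.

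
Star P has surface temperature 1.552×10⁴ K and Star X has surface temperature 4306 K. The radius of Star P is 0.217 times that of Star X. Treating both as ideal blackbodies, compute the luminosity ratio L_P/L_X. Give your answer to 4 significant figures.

L ∝ R²T⁴, so L_P/L_X = (R_P/R_X)²(T_P/T_X)⁴ = (0.217)² × (1.552×10⁴/4306)⁴ = 0.047089 × 168.760 = 7.947.

L_P/L_X ≈ 7.947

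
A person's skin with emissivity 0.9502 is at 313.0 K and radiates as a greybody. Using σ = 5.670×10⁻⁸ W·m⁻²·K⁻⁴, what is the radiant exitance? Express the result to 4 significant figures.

Stefan–Boltzmann: I = εσT⁴ = 0.9502 × 5.670×10⁻⁸ × (313.0)⁴ = 517.1 W/m².

I ≈ 517.1 W/m²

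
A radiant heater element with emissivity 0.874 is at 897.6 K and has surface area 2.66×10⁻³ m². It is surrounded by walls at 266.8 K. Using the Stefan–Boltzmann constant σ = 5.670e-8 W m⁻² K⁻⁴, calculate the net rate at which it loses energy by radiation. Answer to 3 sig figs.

Net loss ≈ 84.9 W

Area A = 2.66×10⁻³ m².
Net radiated power P_net = εσA(T⁴ − T₀⁴) = 0.874×5.670×10⁻⁸×2.66×10⁻³×(897.6⁴ − 266.8⁴).
T⁴ − T₀⁴ = 6.49130×10¹¹ − 5.06691×10⁹ = 6.44063×10¹¹ K⁴, so P_net = 84.9 W.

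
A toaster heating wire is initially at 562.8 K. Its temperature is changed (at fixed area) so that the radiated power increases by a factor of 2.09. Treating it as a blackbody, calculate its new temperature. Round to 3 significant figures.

T₂ ≈ 677 K

P ∝ T⁴, so T₂/T₁ = (P₂/P₁)^(1/4) = (2.09)^(1/4) = 1.20237.
T₂ = 562.8 × 1.20237 = 677 K.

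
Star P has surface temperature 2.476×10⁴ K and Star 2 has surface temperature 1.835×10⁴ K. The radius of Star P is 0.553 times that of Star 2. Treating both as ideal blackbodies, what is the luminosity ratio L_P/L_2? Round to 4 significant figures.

L ∝ R²T⁴, so L_P/L_2 = (R_P/R_2)²(T_P/T_2)⁴ = (0.553)² × (2.476×10⁴/1.835×10⁴)⁴ = 0.305809 × 3.31481 = 1.014.

L_P/L_2 ≈ 1.014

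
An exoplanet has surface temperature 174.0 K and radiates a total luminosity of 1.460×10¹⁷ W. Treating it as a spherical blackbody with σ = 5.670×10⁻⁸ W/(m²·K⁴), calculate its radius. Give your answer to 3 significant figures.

L = 4πR²σT⁴ ⇒ R = √(L/(4πσT⁴)).
σT⁴ = 51.9733 W/m², so R = √(1.460×10¹⁷/(4π×51.9733)) = 1.50×10⁷ m.

R ≈ 1.50×10⁷ m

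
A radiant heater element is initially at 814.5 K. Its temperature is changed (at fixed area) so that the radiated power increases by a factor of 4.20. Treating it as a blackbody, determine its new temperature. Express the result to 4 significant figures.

T₂ ≈ 1166 K

P ∝ T⁴, so T₂/T₁ = (P₂/P₁)^(1/4) = (4.20)^(1/4) = 1.43157.
T₂ = 814.5 × 1.43157 = 1166 K.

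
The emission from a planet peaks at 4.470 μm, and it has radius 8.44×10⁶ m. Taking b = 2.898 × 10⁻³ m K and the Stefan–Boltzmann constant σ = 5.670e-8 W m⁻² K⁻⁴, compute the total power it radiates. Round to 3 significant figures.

P ≈ 8.97×10¹⁸ W

Wien's law: T = b/λ_max = 2.898×10⁻³/4.470×10⁻⁶ = 648.322 K.
Surface area A = 4πR² = 4π(8.44×10⁶ m)² = 8.95148×10¹⁴ m².
Then P = σAT⁴ = 5.670×10⁻⁸×8.95148×10¹⁴×(648.322)⁴ = 8.97×10¹⁸ W.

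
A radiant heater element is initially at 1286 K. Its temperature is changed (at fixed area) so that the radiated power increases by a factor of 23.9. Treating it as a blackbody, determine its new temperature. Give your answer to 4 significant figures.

T₂ ≈ 2843 K

P ∝ T⁴, so T₂/T₁ = (P₂/P₁)^(1/4) = (23.9)^(1/4) = 2.21105.
T₂ = 1286 × 2.21105 = 2843 K.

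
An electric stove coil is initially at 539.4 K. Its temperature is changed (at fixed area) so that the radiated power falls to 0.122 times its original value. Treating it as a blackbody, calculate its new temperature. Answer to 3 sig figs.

P ∝ T⁴, so T₂/T₁ = (P₂/P₁)^(1/4) = (0.122)^(1/4) = 0.591003.
T₂ = 539.4 × 0.591003 = 319 K.

T₂ ≈ 319 K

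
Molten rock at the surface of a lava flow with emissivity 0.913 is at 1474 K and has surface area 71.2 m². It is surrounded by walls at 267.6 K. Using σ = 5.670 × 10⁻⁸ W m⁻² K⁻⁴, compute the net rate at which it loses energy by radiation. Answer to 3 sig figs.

Area A = 71.2 m².
Net radiated power P_net = εσA(T⁴ − T₀⁴) = 0.913×5.670×10⁻⁸×71.2×(1474⁴ − 267.6⁴).
T⁴ − T₀⁴ = 4.72052×10¹² − 5.12796×10⁹ = 4.71539×10¹² K⁴, so P_net = 1.74×10⁷ W.

Net loss ≈ 1.74×10⁷ W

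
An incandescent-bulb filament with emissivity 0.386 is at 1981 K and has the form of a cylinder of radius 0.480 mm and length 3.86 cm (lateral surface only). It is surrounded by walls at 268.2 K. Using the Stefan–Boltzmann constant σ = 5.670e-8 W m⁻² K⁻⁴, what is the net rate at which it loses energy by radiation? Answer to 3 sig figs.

Net loss ≈ 39.2 W

Lateral area A = 2πrL = 2π×4.80×10⁻⁴×0.0386 = 1.16415×10⁻⁴ m².
Net radiated power P_net = εσA(T⁴ − T₀⁴) = 0.386×5.670×10⁻⁸×1.16415×10⁻⁴×(1981⁴ − 268.2⁴).
T⁴ − T₀⁴ = 1.54006×10¹³ − 5.17410×10⁹ = 1.53954×10¹³ K⁴, so P_net = 39.2 W.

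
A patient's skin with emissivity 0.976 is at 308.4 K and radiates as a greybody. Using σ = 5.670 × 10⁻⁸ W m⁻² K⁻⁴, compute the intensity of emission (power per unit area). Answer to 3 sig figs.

I ≈ 501 W/m²

Stefan–Boltzmann: I = εσT⁴ = 0.976 × 5.670×10⁻⁸ × (308.4)⁴ = 501 W/m².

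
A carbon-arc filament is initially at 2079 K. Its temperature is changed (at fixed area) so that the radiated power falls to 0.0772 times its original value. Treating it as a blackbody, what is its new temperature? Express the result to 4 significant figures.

P ∝ T⁴, so T₂/T₁ = (P₂/P₁)^(1/4) = (0.0772)^(1/4) = 0.527114.
T₂ = 2079 × 0.527114 = 1096 K.

T₂ ≈ 1096 K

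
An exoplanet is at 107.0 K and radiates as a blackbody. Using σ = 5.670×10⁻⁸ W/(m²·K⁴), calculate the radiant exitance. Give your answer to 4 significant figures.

I ≈ 7.432 W/m²

Stefan–Boltzmann: I = σT⁴ = 5.670×10⁻⁸ × (107.0)⁴ = 7.432 W/m².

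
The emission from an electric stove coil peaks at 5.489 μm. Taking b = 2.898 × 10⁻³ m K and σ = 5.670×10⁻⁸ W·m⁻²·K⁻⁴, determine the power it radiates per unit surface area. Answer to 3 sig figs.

Wien's law: T = b/λ_max = 2.898×10⁻³/5.489×10⁻⁶ = 527.965 K.
Then I = σT⁴ = 5.670×10⁻⁸×(527.965)⁴ = 4.41×10³ W/m².

I ≈ 4.41×10³ W/m²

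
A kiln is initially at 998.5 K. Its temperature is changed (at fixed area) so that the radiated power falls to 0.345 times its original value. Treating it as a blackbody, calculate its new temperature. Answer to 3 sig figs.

P ∝ T⁴, so T₂/T₁ = (P₂/P₁)^(1/4) = (0.345)^(1/4) = 0.766399.
T₂ = 998.5 × 0.766399 = 765 K.

T₂ ≈ 765 K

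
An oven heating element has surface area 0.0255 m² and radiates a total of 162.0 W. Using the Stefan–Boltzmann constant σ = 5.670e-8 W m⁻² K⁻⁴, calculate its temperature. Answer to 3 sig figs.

Area A = 0.0255 m².
P = σAT⁴ ⇒ T = (P/(σA))^(1/4) = (162.0/(5.670×10⁻⁸×0.0255))^(1/4) = 579 K.

T ≈ 579 K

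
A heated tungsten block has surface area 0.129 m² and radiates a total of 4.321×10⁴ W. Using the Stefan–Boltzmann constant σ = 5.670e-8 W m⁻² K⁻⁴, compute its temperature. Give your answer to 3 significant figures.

Area A = 0.129 m².
P = σAT⁴ ⇒ T = (P/(σA))^(1/4) = (4.321×10⁴/(5.670×10⁻⁸×0.129))^(1/4) = 1.56×10³ K.

T ≈ 1.56×10³ K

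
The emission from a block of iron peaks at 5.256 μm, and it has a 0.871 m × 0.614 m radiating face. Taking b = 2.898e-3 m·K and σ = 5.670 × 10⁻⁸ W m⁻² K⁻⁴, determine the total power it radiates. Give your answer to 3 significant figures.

P ≈ 2.80×10³ W

Wien's law: T = b/λ_max = 2.898×10⁻³/5.256×10⁻⁶ = 551.370 K.
Area A = 0.871 × 0.614 = 0.534794 m².
Then P = σAT⁴ = 5.670×10⁻⁸×0.534794×(551.370)⁴ = 2.80×10³ W.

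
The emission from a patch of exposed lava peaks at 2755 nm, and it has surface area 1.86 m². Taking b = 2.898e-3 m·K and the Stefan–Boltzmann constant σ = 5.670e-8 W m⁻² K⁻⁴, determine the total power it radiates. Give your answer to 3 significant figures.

P ≈ 1.29×10⁵ W

Wien's law: T = b/λ_max = 2.898×10⁻³/2.755×10⁻⁶ = 1051.91 K.
Area A = 1.86 m².
Then P = σAT⁴ = 5.670×10⁻⁸×1.86×(1051.91)⁴ = 1.29×10⁵ W.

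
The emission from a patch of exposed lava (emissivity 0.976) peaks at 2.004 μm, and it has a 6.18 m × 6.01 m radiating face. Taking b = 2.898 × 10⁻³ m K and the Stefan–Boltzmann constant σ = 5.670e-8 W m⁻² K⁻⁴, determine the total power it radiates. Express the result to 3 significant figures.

Wien's law: T = b/λ_max = 2.898×10⁻³/2.004×10⁻⁶ = 1446.11 K.
Area A = 6.18 × 6.01 = 37.1418 m².
Then P = εσAT⁴ = 0.976×5.670×10⁻⁸×37.1418×(1446.11)⁴ = 8.99×10⁶ W.

P ≈ 8.99×10⁶ W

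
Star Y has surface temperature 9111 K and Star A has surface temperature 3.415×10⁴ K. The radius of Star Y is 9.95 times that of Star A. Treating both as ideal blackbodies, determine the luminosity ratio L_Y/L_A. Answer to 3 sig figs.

L_Y/L_A ≈ 0.502

L ∝ R²T⁴, so L_Y/L_A = (R_Y/R_A)²(T_Y/T_A)⁴ = (9.95)² × (9111/3.415×10⁴)⁴ = 99.0025 × 5.06642×10⁻³ = 0.502.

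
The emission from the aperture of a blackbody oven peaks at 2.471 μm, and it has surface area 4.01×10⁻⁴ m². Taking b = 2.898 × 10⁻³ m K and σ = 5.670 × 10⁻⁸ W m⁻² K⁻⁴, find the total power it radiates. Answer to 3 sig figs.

Wien's law: T = b/λ_max = 2.898×10⁻³/2.471×10⁻⁶ = 1172.80 K.
Area A = 4.01×10⁻⁴ m².
Then P = σAT⁴ = 5.670×10⁻⁸×4.01×10⁻⁴×(1172.80)⁴ = 43.0 W.

P ≈ 43.0 W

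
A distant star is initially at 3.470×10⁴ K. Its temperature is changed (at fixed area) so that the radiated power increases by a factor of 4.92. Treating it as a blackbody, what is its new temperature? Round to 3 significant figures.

T₂ ≈ 5.17×10⁴ K

P ∝ T⁴, so T₂/T₁ = (P₂/P₁)^(1/4) = (4.92)^(1/4) = 1.48933.
T₂ = 3.470×10⁴ × 1.48933 = 5.17×10⁴ K.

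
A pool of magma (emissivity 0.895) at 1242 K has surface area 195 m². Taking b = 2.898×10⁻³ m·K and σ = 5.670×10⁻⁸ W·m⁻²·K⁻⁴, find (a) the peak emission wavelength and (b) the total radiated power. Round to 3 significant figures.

λ_max ≈ 2.33 μm; P ≈ 2.35×10⁷ W

(a) λ_max = b/T = 2.898×10⁻³/1242 = 2.333×10⁻⁶ m = 2.33 μm.
Area A = 195 m².
(b) P = εσAT⁴ = 0.895×5.670×10⁻⁸×195×(1242)⁴ = 2.35×10⁷ W.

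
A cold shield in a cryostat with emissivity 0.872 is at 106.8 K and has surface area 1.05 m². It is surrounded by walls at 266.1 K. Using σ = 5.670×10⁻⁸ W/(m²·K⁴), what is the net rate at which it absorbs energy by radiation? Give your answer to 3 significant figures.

Net gain ≈ 254 W

Area A = 1.05 m².
Net radiated power P_net = εσA(T⁴ − T₀⁴) = 0.872×5.670×10⁻⁸×1.05×(106.8⁴ − 266.1⁴).
T⁴ − T₀⁴ = 1.30102×10⁸ − 5.01394×10⁹ = -4.88384×10⁹ K⁴, so P_net = -254 W — negative, meaning a net gain of 254 W.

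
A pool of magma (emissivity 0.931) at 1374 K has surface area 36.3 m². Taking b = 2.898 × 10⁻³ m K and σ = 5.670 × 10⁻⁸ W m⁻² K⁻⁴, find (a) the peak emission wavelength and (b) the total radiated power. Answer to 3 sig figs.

λ_max ≈ 2.11×10³ nm; P ≈ 6.83×10⁶ W

(a) λ_max = b/T = 2.898×10⁻³/1374 = 2.109×10⁻⁶ m = 2.11×10³ nm.
Area A = 36.3 m².
(b) P = εσAT⁴ = 0.931×5.670×10⁻⁸×36.3×(1374)⁴ = 6.83×10⁶ W.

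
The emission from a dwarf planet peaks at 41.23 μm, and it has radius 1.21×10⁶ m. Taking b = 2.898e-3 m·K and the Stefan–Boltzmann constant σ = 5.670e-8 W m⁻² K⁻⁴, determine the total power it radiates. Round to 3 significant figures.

P ≈ 2.55×10¹³ W

Wien's law: T = b/λ_max = 2.898×10⁻³/4.123×10⁻⁵ = 70.2886 K.
Surface area A = 4πR² = 4π(1.21×10⁶ m)² = 1.83984×10¹³ m².
Then P = σAT⁴ = 5.670×10⁻⁸×1.83984×10¹³×(70.2886)⁴ = 2.55×10¹³ W.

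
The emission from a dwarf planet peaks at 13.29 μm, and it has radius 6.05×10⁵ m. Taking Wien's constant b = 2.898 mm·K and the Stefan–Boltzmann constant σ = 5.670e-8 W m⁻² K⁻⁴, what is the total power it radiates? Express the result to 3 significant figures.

Wien's law: T = b/λ_max = 2.898×10⁻³/1.329×10⁻⁵ = 218.059 K.
Surface area A = 4πR² = 4π(6.05×10⁵ m)² = 4.59961×10¹² m².
Then P = σAT⁴ = 5.670×10⁻⁸×4.59961×10¹²×(218.059)⁴ = 5.90×10¹⁴ W.

P ≈ 5.90×10¹⁴ W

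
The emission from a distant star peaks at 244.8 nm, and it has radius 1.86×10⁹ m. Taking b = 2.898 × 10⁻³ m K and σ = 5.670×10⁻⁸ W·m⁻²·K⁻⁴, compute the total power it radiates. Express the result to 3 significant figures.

Wien's law: T = b/λ_max = 2.898×10⁻³/2.448×10⁻⁷ = 11838.2 K.
Surface area A = 4πR² = 4π(1.86×10⁹ m)² = 4.34746×10¹⁹ m².
Then P = σAT⁴ = 5.670×10⁻⁸×4.34746×10¹⁹×(11838.2)⁴ = 4.84×10²⁸ W.

P ≈ 4.84×10²⁸ W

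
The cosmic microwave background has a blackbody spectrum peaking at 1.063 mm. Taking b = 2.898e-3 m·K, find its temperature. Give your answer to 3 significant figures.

Wien's law gives T = b/λ_max = (2.898×10⁻³ m·K)/(1.063×10⁻³ m) = 2.73 K.

T ≈ 2.73 K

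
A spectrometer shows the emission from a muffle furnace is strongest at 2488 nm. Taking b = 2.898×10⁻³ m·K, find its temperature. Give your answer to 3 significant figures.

T ≈ 1.16×10³ K

Wien's law gives T = b/λ_max = (2.898×10⁻³ m·K)/(2.488×10⁻⁶ m) = 1.16×10³ K.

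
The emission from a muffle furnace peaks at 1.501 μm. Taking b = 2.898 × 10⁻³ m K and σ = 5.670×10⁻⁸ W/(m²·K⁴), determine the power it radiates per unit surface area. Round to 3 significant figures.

I ≈ 7.88×10⁵ W/m²

Wien's law: T = b/λ_max = 2.898×10⁻³/1.501×10⁻⁶ = 1930.71 K.
Then I = σT⁴ = 5.670×10⁻⁸×(1930.71)⁴ = 7.88×10⁵ W/m².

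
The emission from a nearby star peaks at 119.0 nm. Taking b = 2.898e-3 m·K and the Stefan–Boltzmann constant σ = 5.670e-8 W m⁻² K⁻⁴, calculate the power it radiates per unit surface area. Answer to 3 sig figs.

I ≈ 1.99×10¹⁰ W/m²

Wien's law: T = b/λ_max = 2.898×10⁻³/1.190×10⁻⁷ = 24352.9 K.
Then I = σT⁴ = 5.670×10⁻⁸×(24352.9)⁴ = 1.99×10¹⁰ W/m².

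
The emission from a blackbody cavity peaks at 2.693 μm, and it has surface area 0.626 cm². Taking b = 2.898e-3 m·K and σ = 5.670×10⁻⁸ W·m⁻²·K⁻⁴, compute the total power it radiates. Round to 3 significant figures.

Wien's law: T = b/λ_max = 2.898×10⁻³/2.693×10⁻⁶ = 1076.12 K.
Area A = 0.626 cm² = 6.26×10⁻⁵ m².
Then P = σAT⁴ = 5.670×10⁻⁸×6.26×10⁻⁵×(1076.12)⁴ = 4.76 W.

P ≈ 4.76 W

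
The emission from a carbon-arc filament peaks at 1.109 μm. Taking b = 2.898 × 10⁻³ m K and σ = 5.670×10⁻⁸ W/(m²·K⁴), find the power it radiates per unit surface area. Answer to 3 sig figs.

I ≈ 2.64×10⁶ W/m²

Wien's law: T = b/λ_max = 2.898×10⁻³/1.109×10⁻⁶ = 2613.17 K.
Then I = σT⁴ = 5.670×10⁻⁸×(2613.17)⁴ = 2.64×10⁶ W/m².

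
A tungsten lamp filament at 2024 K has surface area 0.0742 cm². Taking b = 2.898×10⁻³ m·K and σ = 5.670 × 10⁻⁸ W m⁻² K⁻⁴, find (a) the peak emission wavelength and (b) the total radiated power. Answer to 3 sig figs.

λ_max ≈ 1.43 μm; P ≈ 7.06 W

(a) λ_max = b/T = 2.898×10⁻³/2024 = 1.432×10⁻⁶ m = 1.43 μm.
Area A = 0.0742 cm² = 7.42×10⁻⁶ m².
(b) P = σAT⁴ = 5.670×10⁻⁸×7.42×10⁻⁶×(2024)⁴ = 7.06 W.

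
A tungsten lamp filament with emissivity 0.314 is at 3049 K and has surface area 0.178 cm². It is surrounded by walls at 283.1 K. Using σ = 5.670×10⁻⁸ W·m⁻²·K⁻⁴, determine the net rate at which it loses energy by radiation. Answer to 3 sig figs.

Net loss ≈ 27.4 W

Area A = 0.178 cm² = 1.78×10⁻⁵ m².
Net radiated power P_net = εσA(T⁴ − T₀⁴) = 0.314×5.670×10⁻⁸×1.78×10⁻⁵×(3049⁴ − 283.1⁴).
T⁴ − T₀⁴ = 8.64231×10¹³ − 6.42332×10⁹ = 8.64167×10¹³ K⁴, so P_net = 27.4 W.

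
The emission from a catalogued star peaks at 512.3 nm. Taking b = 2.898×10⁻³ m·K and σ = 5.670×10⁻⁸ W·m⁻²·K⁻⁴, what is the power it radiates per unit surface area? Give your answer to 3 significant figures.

I ≈ 5.81×10⁷ W/m²

Wien's law: T = b/λ_max = 2.898×10⁻³/5.123×10⁻⁷ = 5656.84 K.
Then I = σT⁴ = 5.670×10⁻⁸×(5656.84)⁴ = 5.81×10⁷ W/m².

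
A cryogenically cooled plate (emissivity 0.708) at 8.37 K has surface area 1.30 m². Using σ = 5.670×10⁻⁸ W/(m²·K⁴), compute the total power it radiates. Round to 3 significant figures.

P ≈ 2.56×10⁻⁴ W

Area A = 1.30 m².
P = εσAT⁴ = 0.708 × 5.670×10⁻⁸ × 1.30 × (8.37)⁴ = 2.56×10⁻⁴ W.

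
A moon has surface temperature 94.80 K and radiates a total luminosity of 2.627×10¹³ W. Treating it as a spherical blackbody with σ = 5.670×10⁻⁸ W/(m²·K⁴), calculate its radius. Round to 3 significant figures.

R ≈ 6.76×10⁵ m

L = 4πR²σT⁴ ⇒ R = √(L/(4πσT⁴)).
σT⁴ = 4.57948 W/m², so R = √(2.627×10¹³/(4π×4.57948)) = 6.76×10⁵ m.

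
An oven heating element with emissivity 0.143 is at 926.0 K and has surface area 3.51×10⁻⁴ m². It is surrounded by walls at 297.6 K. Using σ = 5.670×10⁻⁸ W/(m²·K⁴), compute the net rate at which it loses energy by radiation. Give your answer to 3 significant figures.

Area A = 3.51×10⁻⁴ m².
Net radiated power P_net = εσA(T⁴ − T₀⁴) = 0.143×5.670×10⁻⁸×3.51×10⁻⁴×(926.0⁴ − 297.6⁴).
T⁴ − T₀⁴ = 7.35265×10¹¹ − 7.84389×10⁹ = 7.27421×10¹¹ K⁴, so P_net = 2.07 W.

Net loss ≈ 2.07 W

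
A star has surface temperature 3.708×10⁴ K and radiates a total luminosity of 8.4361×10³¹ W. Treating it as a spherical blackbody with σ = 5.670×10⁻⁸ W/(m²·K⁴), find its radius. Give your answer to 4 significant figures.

L = 4πR²σT⁴ ⇒ R = √(L/(4πσT⁴)).
σT⁴ = 1.07187×10¹¹ W/m², so R = √(8.4361×10³¹/(4π×1.07187×10¹¹)) = 7.914×10⁹ m.

R ≈ 7.914×10⁹ m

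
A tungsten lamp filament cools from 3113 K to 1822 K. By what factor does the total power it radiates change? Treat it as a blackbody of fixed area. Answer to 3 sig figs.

P₂/P₁ ≈ 0.117

P ∝ T⁴, so P₂/P₁ = (T₂/T₁)⁴ = (1822/3113)⁴ = (0.585288)⁴ = 0.117.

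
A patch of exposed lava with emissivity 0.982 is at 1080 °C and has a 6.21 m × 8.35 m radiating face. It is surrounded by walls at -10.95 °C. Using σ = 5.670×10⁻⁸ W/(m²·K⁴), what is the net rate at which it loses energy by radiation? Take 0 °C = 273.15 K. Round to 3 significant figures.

Net loss ≈ 9.67×10⁶ W

T = 1080 °C + 273.15 = 1353.15 K.
Surroundings: T = -10.95 °C + 273.15 = 262.20 K.
Area A = 6.21 × 8.35 = 51.8535 m².
Net radiated power P_net = εσA(T⁴ − T₀⁴) = 0.982×5.670×10⁻⁸×51.8535×(1353.15⁴ − 262.20⁴).
T⁴ − T₀⁴ = 3.35262×10¹² − 4.72640×10⁹ = 3.34789×10¹² K⁴, so P_net = 9.67×10⁶ W.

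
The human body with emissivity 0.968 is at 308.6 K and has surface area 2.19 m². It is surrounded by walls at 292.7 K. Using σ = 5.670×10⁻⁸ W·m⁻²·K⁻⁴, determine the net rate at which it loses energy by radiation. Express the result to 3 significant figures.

Area A = 2.19 m².
Net radiated power P_net = εσA(T⁴ − T₀⁴) = 0.968×5.670×10⁻⁸×2.19×(308.6⁴ − 292.7⁴).
T⁴ − T₀⁴ = 9.06951×10⁹ − 7.33991×10⁹ = 1.72960×10⁹ K⁴, so P_net = 208 W.

Net loss ≈ 208 W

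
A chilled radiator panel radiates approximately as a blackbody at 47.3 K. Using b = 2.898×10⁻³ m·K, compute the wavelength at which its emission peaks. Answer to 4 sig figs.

λ_max ≈ 61.27 μm

Wien's displacement law: λ_max = b/T = (2.898×10⁻³ m·K)/(47.3 K) = 6.1268×10⁻⁵ m.
That is 61.27 μm, in the infrared range.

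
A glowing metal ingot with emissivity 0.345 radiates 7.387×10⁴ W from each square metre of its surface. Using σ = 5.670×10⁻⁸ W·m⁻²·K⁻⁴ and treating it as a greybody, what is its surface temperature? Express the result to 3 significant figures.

I = εσT⁴, so T = (I/εσ)^(1/4) = (7.387×10⁴/(0.345×5.670×10⁻⁸))^(1/4) = 1.39×10³ K.

T ≈ 1.39×10³ K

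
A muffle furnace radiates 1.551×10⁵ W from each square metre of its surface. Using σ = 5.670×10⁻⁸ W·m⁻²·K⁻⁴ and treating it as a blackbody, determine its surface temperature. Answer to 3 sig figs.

T ≈ 1.29×10³ K

I = σT⁴, so T = (I/σ)^(1/4) = (1.551×10⁵/(5.670×10⁻⁸))^(1/4) = 1.29×10³ K.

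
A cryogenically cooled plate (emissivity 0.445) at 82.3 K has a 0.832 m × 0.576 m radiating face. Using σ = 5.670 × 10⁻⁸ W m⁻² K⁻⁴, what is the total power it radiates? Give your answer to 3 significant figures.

P ≈ 0.555 W

Area A = 0.832 × 0.576 = 0.479232 m².
P = εσAT⁴ = 0.445 × 5.670×10⁻⁸ × 0.479232 × (82.3)⁴ = 0.555 W.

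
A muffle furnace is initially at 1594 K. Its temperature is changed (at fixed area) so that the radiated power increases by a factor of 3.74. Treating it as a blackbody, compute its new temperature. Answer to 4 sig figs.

P ∝ T⁴, so T₂/T₁ = (P₂/P₁)^(1/4) = (3.74)^(1/4) = 1.39065.
T₂ = 1594 × 1.39065 = 2217 K.

T₂ ≈ 2217 K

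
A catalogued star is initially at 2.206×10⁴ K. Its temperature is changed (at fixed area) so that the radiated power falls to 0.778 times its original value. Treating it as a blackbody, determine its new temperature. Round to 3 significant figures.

T₂ ≈ 2.07×10⁴ K

P ∝ T⁴, so T₂/T₁ = (P₂/P₁)^(1/4) = (0.778)^(1/4) = 0.939171.
T₂ = 2.206×10⁴ × 0.939171 = 2.07×10⁴ K.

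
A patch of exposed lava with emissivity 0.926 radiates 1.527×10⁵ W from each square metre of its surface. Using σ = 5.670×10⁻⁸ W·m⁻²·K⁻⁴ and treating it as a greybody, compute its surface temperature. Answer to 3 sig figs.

I = εσT⁴, so T = (I/εσ)^(1/4) = (1.527×10⁵/(0.926×5.670×10⁻⁸))^(1/4) = 1.31×10³ K.

T ≈ 1.31×10³ K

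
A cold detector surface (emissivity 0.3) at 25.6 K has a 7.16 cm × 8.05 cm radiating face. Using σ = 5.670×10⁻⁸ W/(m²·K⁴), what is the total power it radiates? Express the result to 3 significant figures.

P ≈ 4.21×10⁻⁵ W

Area A = 0.0716 × 0.0805 = 5.7638×10⁻³ m².
P = εσAT⁴ = 0.3 × 5.670×10⁻⁸ × 5.7638×10⁻³ × (25.6)⁴ = 4.21×10⁻⁵ W.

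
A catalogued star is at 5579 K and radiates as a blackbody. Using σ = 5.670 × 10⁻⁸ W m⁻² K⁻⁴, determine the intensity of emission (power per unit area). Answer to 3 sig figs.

I ≈ 5.49×10⁷ W/m²

Stefan–Boltzmann: I = σT⁴ = 5.670×10⁻⁸ × (5579)⁴ = 5.49×10⁷ W/m².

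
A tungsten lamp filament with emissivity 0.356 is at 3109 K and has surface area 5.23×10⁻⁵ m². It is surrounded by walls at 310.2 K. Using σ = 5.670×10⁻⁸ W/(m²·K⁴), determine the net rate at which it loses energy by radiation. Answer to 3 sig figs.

Area A = 5.23×10⁻⁵ m².
Net radiated power P_net = εσA(T⁴ − T₀⁴) = 0.356×5.670×10⁻⁸×5.23×10⁻⁵×(3109⁴ − 310.2⁴).
T⁴ − T₀⁴ = 9.34293×10¹³ − 9.25907×10⁹ = 9.34200×10¹³ K⁴, so P_net = 98.6 W.

Net loss ≈ 98.6 W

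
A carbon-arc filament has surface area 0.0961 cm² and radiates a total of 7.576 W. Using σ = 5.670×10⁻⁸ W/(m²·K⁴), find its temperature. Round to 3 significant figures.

Area A = 0.0961 cm² = 9.61×10⁻⁶ m².
P = σAT⁴ ⇒ T = (P/(σA))^(1/4) = (7.576/(5.670×10⁻⁸×9.61×10⁻⁶))^(1/4) = 1.93×10³ K.

T ≈ 1.93×10³ K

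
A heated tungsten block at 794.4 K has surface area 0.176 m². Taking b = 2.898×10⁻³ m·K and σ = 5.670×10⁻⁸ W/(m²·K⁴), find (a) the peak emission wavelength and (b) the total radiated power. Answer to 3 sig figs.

λ_max ≈ 3.65 μm; P ≈ 3.97×10³ W

(a) λ_max = b/T = 2.898×10⁻³/794.4 = 3.648×10⁻⁶ m = 3.65 μm.
Area A = 0.176 m².
(b) P = σAT⁴ = 5.670×10⁻⁸×0.176×(794.4)⁴ = 3.97×10³ W.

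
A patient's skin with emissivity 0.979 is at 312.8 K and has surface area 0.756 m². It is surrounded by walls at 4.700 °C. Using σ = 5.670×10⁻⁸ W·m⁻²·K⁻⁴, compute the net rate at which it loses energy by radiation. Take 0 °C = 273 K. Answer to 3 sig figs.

Surroundings: T = 4.700 °C + 273 = 277.700 K.
Area A = 0.756 m².
Net radiated power P_net = εσA(T⁴ − T₀⁴) = 0.979×5.670×10⁻⁸×0.756×(312.8⁴ − 277.700⁴).
T⁴ − T₀⁴ = 9.57342×10⁹ − 5.94708×10⁹ = 3.62634×10⁹ K⁴, so P_net = 152 W.

Net loss ≈ 152 W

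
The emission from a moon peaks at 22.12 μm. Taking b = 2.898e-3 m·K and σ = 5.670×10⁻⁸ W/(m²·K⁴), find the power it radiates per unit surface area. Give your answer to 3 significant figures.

I ≈ 16.7 W/m²

Wien's law: T = b/λ_max = 2.898×10⁻³/2.212×10⁻⁵ = 131.013 K.
Then I = σT⁴ = 5.670×10⁻⁸×(131.013)⁴ = 16.7 W/m².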